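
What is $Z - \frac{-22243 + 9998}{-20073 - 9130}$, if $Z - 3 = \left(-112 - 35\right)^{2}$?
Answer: $\frac{631122991}{29203} \approx 21612.0$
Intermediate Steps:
$Z = 21612$ ($Z = 3 + \left(-112 - 35\right)^{2} = 3 + \left(-147\right)^{2} = 3 + 21609 = 21612$)
$Z - \frac{-22243 + 9998}{-20073 - 9130} = 21612 - \frac{-22243 + 9998}{-20073 - 9130} = 21612 - - \frac{12245}{-29203} = 21612 - \left(-12245\right) \left(- \frac{1}{29203}\right) = 21612 - \frac{12245}{29203} = \frac{631122991}{29203}$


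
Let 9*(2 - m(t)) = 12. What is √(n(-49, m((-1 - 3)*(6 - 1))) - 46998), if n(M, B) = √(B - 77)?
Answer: √(-422982 + 3*I*√687)/3 ≈ 0.020151 + 216.79*I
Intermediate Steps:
m(t) = ⅔ (m(t) = 2 - ⅑*12 = 2 - 4/3 = ⅔)
n(M, B) = √(-77 + B)
√(n(-49, m((-1 - 3)*(6 - 1))) - 46998) = √(√(-77 + ⅔) - 46998) = √(√(-229/3) - 46998) = √(I*√687/3 - 46998) = √(-46998 + I*√687/3)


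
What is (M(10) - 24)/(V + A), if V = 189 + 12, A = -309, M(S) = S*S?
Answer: -19/27 ≈ -0.70370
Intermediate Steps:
M(S) = S²
V = 201
(M(10) - 24)/(V + A) = (10² - 24)/(201 - 309) = (100 - 24)/(-108) = 76*(-1/108) = -19/27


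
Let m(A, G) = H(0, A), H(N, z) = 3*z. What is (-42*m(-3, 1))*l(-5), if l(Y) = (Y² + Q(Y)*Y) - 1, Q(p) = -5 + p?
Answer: 27972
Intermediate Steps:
l(Y) = -1 + Y² + Y*(-5 + Y) (l(Y) = (Y² + (-5 + Y)*Y) - 1 = (Y² + Y*(-5 + Y)) - 1 = -1 + Y² + Y*(-5 + Y))
m(A, G) = 3*A
(-42*m(-3, 1))*l(-5) = (-126*(-3))*(-1 + (-5)² - 5*(-5 - 5)) = (-42*(-9))*(-1 + 25 - 5*(-10)) = 378*(-1 + 25 + 50) = 378*74 = 27972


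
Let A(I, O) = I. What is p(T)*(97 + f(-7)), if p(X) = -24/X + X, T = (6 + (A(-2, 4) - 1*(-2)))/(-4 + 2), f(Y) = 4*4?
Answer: 565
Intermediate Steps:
f(Y) = 16
T = -3 (T = (6 + (-2 - 1*(-2)))/(-4 + 2) = (6 + (-2 + 2))/(-2) = (6 + 0)*(-1/2) = 6*(-1/2) = -3)
p(X) = X - 24/X (p(X) = -24/X + X = X - 24/X)
p(T)*(97 + f(-7)) = (-3 - 24/(-3))*(97 + 16) = (-3 - 24*(-1/3))*113 = (-3 + 8)*113 = 5*113 = 565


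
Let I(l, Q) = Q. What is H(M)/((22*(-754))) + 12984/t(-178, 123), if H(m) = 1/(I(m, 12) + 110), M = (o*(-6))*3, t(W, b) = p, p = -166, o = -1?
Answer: -13138094195/167970088 ≈ -78.217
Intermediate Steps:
t(W, b) = -166
M = 18 (M = -1*(-6)*3 = 6*3 = 18)
H(m) = 1/122 (H(m) = 1/(12 + 110) = 1/122)
H(M)/((22*(-754))) + 12984/t(-178, 123) = 1/(122*((22*(-754)))) + 12984/(-166) = (1/122)/(-16588) + 12984*(-1/166) = (1/122)*(-1/16588) - 6492/83 = -1/2023736 - 6492/83 = -13138094195/167970088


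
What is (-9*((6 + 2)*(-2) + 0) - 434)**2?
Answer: 84100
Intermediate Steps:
(-9*((6 + 2)*(-2) + 0) - 434)**2 = (-9*(8*(-2) + 0) - 434)**2 = (-9*(-16 + 0) - 434)**2 = (-9*(-16) - 434)**2 = (144 - 434)**2 = (-290)**2 = 84100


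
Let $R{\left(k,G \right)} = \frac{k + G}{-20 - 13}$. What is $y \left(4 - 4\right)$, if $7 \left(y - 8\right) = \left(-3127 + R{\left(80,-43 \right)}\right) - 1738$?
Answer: $0$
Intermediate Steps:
$R{\left(k,G \right)} = - \frac{G}{33} - \frac{k}{33}$ ($R{\left(k,G \right)} = \frac{G + k}{-33} = \left(G + k\right) \left(- \frac{1}{33}\right) = - \frac{G}{33} - \frac{k}{33}$)
$y = - \frac{158734}{231}$ ($y = 8 + \frac{\left(-3127 - \frac{37}{33}\right) - 1738}{7} = 8 + \frac{- \frac{103228}{33} - 1738}{7} = 8 + \frac{1}{7} \left(- \frac{160582}{33}\right) = 8 - \frac{160582}{231} = - \frac{158734}{231} \approx -687.16$)
$y \left(4 - 4\right) = - \frac{158734 \left(4 - 4\right)}{231} = \left(- \frac{158734}{231}\right) 0 = 0$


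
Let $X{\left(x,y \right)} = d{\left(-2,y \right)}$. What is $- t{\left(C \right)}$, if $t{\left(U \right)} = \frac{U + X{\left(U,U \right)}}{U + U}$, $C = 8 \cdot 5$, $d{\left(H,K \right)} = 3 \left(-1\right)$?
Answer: $- \frac{37}{80} \approx -0.4625$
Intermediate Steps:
$d{\left(H,K \right)} = -3$
$X{\left(x,y \right)} = -3$
$C = 40$
$t{\left(U \right)} = \frac{-3 + U}{2 U}$ ($t{\left(U \right)} = \frac{U - 3}{U + U} = \frac{-3 + U}{2 U}$)
$- t{\left(C \right)} = - \frac{-3 + 40}{2 \cdot 40} = - \frac{37}{2 \cdot 40} = \left(-1\right) \frac{37}{80} = - \frac{37}{80}$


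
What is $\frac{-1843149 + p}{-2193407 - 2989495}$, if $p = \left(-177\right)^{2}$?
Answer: $\frac{301970}{863817} \approx 0.34958$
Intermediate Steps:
$p = 31329$
$\frac{-1843149 + p}{-2193407 - 2989495} = \frac{-1843149 + 31329}{-2193407 - 2989495} = - \frac{1811820}{-5182902} = \left(-1811820\right) \left(- \frac{1}{5182902}\right) = \frac{301970}{863817}$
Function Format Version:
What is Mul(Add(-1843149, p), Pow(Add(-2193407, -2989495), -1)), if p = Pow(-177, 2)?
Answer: Rational(301970, 863817) ≈ 0.34958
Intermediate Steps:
p = 31329
Mul(Add(-1843149, p), Pow(Add(-2193407, -2989495), -1)) = Mul(Add(-1843149, 31329), Pow(Add(-2193407, -2989495), -1)) = Mul(-1811820, Pow(-5182902, -1)) = Mul(-1811820, Rational(-1, 5182902)) = Rational(301970, 863817)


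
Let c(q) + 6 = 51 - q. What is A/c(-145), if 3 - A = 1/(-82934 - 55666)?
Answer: 415801/26334000 ≈ 0.015790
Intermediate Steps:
c(q) = 45 - q (c(q) = -6 + (51 - q) = 45 - q)
A = 415801/138600 (A = 3 - 1/(-82934 - 55666) = 3 - 1/(-138600) = 3 - 1*(-1/138600) = 3 + 1/138600 = 415801/138600 ≈ 3.0000)
A/c(-145) = 415801/(138600*(45 - 1*(-145))) = 415801/(138600*(45 + 145)) = (415801/138600)/190 = (415801/138600)*(1/190) = 415801/26334000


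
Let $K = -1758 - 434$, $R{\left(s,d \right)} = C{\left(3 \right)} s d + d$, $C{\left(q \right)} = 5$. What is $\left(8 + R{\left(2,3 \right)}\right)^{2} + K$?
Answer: $-511$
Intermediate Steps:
$R{\left(s,d \right)} = d + 5 d s$ ($R{\left(s,d \right)} = 5 s d + d = 5 d s + d = d + 5 d s$)
$K = -2192$
$\left(8 + R{\left(2,3 \right)}\right)^{2} + K = \left(8 + 3 \left(1 + 5 \cdot 2\right)\right)^{2} - 2192 = \left(8 + 3 \left(1 + 10\right)\right)^{2} - 2192 = \left(8 + 3 \cdot 11\right)^{2} - 2192 = \left(8 + 33\right)^{2} - 2192 = 41^{2} - 2192 = 1681 - 2192 = -511$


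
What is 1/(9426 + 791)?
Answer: 1/10217 ≈ 9.7876e-5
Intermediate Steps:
1/(9426 + 791) = 1/10217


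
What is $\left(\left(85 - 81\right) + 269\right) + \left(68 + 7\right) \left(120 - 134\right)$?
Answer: $-777$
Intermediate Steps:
$\left(\left(85 - 81\right) + 269\right) + \left(68 + 7\right) \left(120 - 134\right) = \left(4 + 269\right) + 75 \left(-14\right) = 273 - 1050 = -777$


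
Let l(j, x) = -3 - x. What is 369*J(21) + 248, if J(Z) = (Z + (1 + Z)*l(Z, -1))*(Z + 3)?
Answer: -203440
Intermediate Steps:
J(Z) = (-2 - Z)*(3 + Z) (J(Z) = (Z + (1 + Z)*(-3 - 1*(-1)))*(Z + 3) = (Z + (1 + Z)*(-3 + 1))*(3 + Z) = (Z + (1 + Z)*(-2))*(3 + Z) = (Z + (-2 - 2*Z))*(3 + Z) = (-2 - Z)*(3 + Z))
369*J(21) + 248 = 369*(-6 - 1*21² - 5*21) + 248 = 369*(-6 - 1*441 - 105) + 248 = 369*(-6 - 441 - 105) + 248 = 369*(-552) + 248 = -203688 + 248 = -203440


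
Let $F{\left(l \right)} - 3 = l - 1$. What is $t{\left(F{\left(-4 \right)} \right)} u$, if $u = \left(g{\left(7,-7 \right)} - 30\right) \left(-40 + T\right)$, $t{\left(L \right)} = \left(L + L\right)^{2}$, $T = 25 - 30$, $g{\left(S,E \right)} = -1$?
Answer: $22320$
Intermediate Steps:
$T = -5$ ($T = 25 - 30 = -5$)
$F{\left(l \right)} = 2 + l$ ($F{\left(l \right)} = 3 + \left(l - 1\right) = 3 + \left(-1 + l\right) = 2 + l$)
$t{\left(L \right)} = 4 L^{2}$ ($t{\left(L \right)} = \left(2 L\right)^{2} = 4 L^{2}$)
$u = 1395$ ($u = \left(-1 - 30\right) \left(-40 - 5\right) = \left(-31\right) \left(-45\right) = 1395$)
$t{\left(F{\left(-4 \right)} \right)} u = 4 \left(2 - 4\right)^{2} \cdot 1395 = 4 \left(-2\right)^{2} \cdot 1395 = 4 \cdot 4 \cdot 1395 = 16 \cdot 1395 = 22320$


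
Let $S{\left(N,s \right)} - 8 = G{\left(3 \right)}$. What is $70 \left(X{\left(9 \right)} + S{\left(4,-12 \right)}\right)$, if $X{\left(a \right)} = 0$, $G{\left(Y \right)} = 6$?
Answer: $980$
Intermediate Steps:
$S{\left(N,s \right)} = 14$ ($S{\left(N,s \right)} = 8 + 6 = 14$)
$70 \left(X{\left(9 \right)} + S{\left(4,-12 \right)}\right) = 70 \left(0 + 14\right) = 70 \cdot 14 = 980$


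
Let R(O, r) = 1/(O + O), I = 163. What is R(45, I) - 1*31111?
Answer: -2799989/90 ≈ -31111.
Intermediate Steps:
R(O, r) = 1/(2*O)
R(45, I) - 1*31111 = (1/2)/45 - 1*31111 = (1/2)*(1/45) - 31111 = 1/90 - 31111 = -2799989/90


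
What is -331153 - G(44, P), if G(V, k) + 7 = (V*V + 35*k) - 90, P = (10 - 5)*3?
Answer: -333517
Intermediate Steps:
P = 15 (P = 5*3 = 15)
G(V, k) = -97 + V² + 35*k (G(V, k) = -7 + ((V*V + 35*k) - 90) = -7 + ((V² + 35*k) - 90) = -7 + (-90 + V² + 35*k) = -97 + V² + 35*k)
-331153 - G(44, P) = -331153 - (-97 + 44² + 35*15) = -331153 - (-97 + 1936 + 525) = -331153 - 1*2364 = -331153 - 2364 = -333517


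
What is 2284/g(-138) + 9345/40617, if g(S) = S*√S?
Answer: 3115/13539 + 571*I*√138/4761 ≈ 0.23008 + 1.4089*I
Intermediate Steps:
g(S) = S^(3/2)
2284/g(-138) + 9345/40617 = 2284/((-138)^(3/2)) + 9345/40617 = 2284/((-138*I*√138)) + 9345*(1/40617) = 2284*(I*√138/19044) + 3115/13539 = 571*I*√138/4761 + 3115/13539 = 3115/13539 + 571*I*√138/4761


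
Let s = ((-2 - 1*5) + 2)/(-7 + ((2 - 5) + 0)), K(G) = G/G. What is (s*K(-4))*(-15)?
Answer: -15/2 ≈ -7.5000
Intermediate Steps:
K(G) = 1
s = ½ (s = ((-2 - 5) + 2)/(-7 + (-3 + 0)) = (-7 + 2)/(-7 - 3) = -5/(-10) = -5*(-⅒) = ½ ≈ 0.50000)
(s*K(-4))*(-15) = ((½)*1)*(-15) = (½)*(-15) = -15/2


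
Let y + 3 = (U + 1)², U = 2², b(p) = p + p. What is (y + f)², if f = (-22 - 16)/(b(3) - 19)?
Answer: 104976/169 ≈ 621.16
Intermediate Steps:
b(p) = 2*p
U = 4
f = 38/13 (f = (-22 - 16)/(2*3 - 19) = -38/(6 - 19) = -38/(-13) = -38*(-1/13) = 38/13 ≈ 2.9231)
y = 22 (y = -3 + (4 + 1)² = -3 + 5² = -3 + 25 = 22)
(y + f)² = (22 + 38/13)² = (324/13)² = 104976/169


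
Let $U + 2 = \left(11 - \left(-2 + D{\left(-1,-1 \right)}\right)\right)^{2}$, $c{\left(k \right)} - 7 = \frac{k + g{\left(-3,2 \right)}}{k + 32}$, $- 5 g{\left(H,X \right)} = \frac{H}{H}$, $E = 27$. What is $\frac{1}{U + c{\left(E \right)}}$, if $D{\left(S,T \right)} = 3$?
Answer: $\frac{295}{31109} \approx 0.0094828$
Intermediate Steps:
$g{\left(H,X \right)} = - \frac{1}{5}$ ($g{\left(H,X \right)} = - \frac{H \frac{1}{H}}{5} = \left(- \frac{1}{5}\right) 1 = - \frac{1}{5}$)
$c{\left(k \right)} = 7 + \frac{- \frac{1}{5} + k}{32 + k}$ ($c{\left(k \right)} = 7 + \frac{k - \frac{1}{5}}{k + 32} = 7 + \frac{- \frac{1}{5} + k}{32 + k}$)
$U = 98$ ($U = -2 + \left(11 + \left(2 - 3\right)\right)^{2} = -2 + \left(11 - 1\right)^{2} = -2 + 10^{2} = -2 + 100 = 98$)
$\frac{1}{U + c{\left(E \right)}} = \frac{1}{98 + \frac{1119 + 40 \cdot 27}{5 \left(32 + 27\right)}} = \frac{1}{98 + \frac{1119 + 1080}{5 \cdot 59}} = \frac{1}{98 + \frac{1}{5} \cdot \frac{1}{59} \cdot 2199} = \frac{1}{98 + \frac{2199}{295}} = \frac{1}{\frac{31109}{295}} = \frac{295}{31109}$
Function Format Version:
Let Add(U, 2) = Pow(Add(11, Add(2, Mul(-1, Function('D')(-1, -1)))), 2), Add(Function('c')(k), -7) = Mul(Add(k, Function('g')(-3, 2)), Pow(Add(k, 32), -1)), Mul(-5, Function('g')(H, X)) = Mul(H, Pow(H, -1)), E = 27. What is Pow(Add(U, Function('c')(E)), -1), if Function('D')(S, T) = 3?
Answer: Rational(295, 31109) ≈ 0.0094828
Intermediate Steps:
Function('g')(H, X) = Rational(-1, 5) (Function('g')(H, X) = Mul(Rational(-1, 5), Mul(H, Pow(H, -1))) = Mul(Rational(-1, 5), 1) = Rational(-1, 5))
Function('c')(k) = Add(7, Mul(Pow(Add(32, k), -1), Add(Rational(-1, 5), k))) (Function('c')(k) = Add(7, Mul(Add(k, Rational(-1, 5)), Pow(Add(k, 32), -1))) = Add(7, Mul(Add(Rational(-1, 5), k), Pow(Add(32, k), -1))) = Add(7, Mul(Pow(Add(32, k), -1), Add(Rational(-1, 5), k))))
U = 98 (U = Add(-2, Pow(Add(11, Add(2, Mul(-1, 3))), 2)) = Add(-2, Pow(Add(11, Add(2, -3)), 2)) = Add(-2, Pow(Add(11, -1), 2)) = Add(-2, Pow(10, 2)) = Add(-2, 100) = 98)
Pow(Add(U, Function('c')(E)), -1) = Pow(Add(98, Mul(Rational(1, 5), Pow(Add(32, 27), -1), Add(1119, Mul(40, 27)))), -1) = Pow(Add(98, Mul(Rational(1, 5), Pow(59, -1), Add(1119, 1080))), -1) = Pow(Add(98, Mul(Rational(1, 5), Rational(1, 59), 2199)), -1) = Pow(Add(98, Rational(2199, 295)), -1) = Pow(Rational(31109, 295), -1) = Rational(295, 31109)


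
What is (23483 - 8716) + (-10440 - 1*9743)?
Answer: -5416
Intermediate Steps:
(23483 - 8716) + (-10440 - 1*9743) = 14767 + (-10440 - 9743) = 14767 - 20183 = -5416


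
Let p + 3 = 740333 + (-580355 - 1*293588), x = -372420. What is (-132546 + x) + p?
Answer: -638579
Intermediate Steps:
p = -133613 (p = -3 + (740333 + (-580355 - 1*293588)) = -3 + (740333 + (-580355 - 293588)) = -3 + (740333 - 873943) = -3 - 133610 = -133613)
(-132546 + x) + p = (-132546 - 372420) - 133613 = -504966 - 133613 = -638579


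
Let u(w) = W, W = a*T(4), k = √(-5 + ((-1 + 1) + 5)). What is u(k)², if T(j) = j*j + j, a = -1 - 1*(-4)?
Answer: 3600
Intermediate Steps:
a = 3 (a = -1 + 4 = 3)
k = 0 (k = √(-5 + (0 + 5)) = √(-5 + 5) = √0 = 0)
T(j) = j + j² (T(j) = j² + j = j + j²)
W = 60 (W = 3*(4*(1 + 4)) = 3*(4*5) = 3*20 = 60)
u(w) = 60
u(k)² = 60² = 3600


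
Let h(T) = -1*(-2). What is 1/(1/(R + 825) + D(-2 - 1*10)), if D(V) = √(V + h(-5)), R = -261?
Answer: 564/3180961 - 318096*I*√10/3180961 ≈ 0.0001773 - 0.31623*I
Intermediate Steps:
h(T) = 2
D(V) = √(2 + V) (D(V) = √(V + 2) = √(2 + V))
1/(1/(R + 825) + D(-2 - 1*10)) = 1/(1/(-261 + 825) + √(2 + (-2 - 1*10))) = 1/(1/564 + √(2 + (-2 - 10))) = 1/(1/564 + √(2 - 12)) = 1/(1/564 + √(-10)) = 1/(1/564 + I*√10)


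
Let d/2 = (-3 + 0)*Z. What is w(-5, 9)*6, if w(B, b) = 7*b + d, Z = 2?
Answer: 306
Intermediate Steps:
d = -12 (d = 2*((-3 + 0)*2) = 2*(-3*2) = 2*(-6) = -12)
w(B, b) = -12 + 7*b (w(B, b) = 7*b - 12 = -12 + 7*b)
w(-5, 9)*6 = (-12 + 7*9)*6 = (-12 + 63)*6 = 51*6 = 306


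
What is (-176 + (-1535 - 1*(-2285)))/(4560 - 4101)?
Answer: 574/459 ≈ 1.2505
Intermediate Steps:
(-176 + (-1535 - 1*(-2285)))/(4560 - 4101) = (-176 + (-1535 + 2285))/459 = (-176 + 750)*(1/459) = 574*(1/459) = 574/459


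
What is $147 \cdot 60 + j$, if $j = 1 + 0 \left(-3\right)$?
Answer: $8821$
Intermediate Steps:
$j = 1$ ($j = 1 + 0 = 1$)
$147 \cdot 60 + j = 147 \cdot 60 + 1 = 8820 + 1 = 8821$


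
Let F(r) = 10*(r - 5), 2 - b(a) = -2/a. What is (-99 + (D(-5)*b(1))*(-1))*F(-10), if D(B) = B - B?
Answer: 14850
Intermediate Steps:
b(a) = 2 + 2/a (b(a) = 2 - (-2)/a = 2 + 2/a)
D(B) = 0
F(r) = -50 + 10*r (F(r) = 10*(-5 + r) = -50 + 10*r)
(-99 + (D(-5)*b(1))*(-1))*F(-10) = (-99 + (0*(2 + 2/1))*(-1))*(-50 + 10*(-10)) = (-99 + (0*(2 + 2*1))*(-1))*(-50 - 100) = (-99 + (0*(2 + 2))*(-1))*(-150) = (-99 + (0*4)*(-1))*(-150) = (-99 + 0*(-1))*(-150) = (-99 + 0)*(-150) = -99*(-150) = 14850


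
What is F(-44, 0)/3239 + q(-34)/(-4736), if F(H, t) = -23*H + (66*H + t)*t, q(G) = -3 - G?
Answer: 4692423/15339904 ≈ 0.30590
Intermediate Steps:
F(H, t) = -23*H + t*(t + 66*H) (F(H, t) = -23*H + (t + 66*H)*t = -23*H + t*(t + 66*H))
F(-44, 0)/3239 + q(-34)/(-4736) = (0² - 23*(-44) + 66*(-44)*0)/3239 + (-3 - 1*(-34))/(-4736) = (0 + 1012 + 0)*(1/3239) + (-3 + 34)*(-1/4736) = 1012*(1/3239) + 31*(-1/4736) = 1012/3239 - 31/4736 = 4692423/15339904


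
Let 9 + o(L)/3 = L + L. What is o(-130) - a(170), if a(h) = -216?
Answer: -591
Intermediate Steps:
o(L) = -27 + 6*L (o(L) = -27 + 3*(L + L) = -27 + 3*(2*L) = -27 + 6*L)
o(-130) - a(170) = (-27 + 6*(-130)) - 1*(-216) = (-27 - 780) + 216 = -807 + 216 = -591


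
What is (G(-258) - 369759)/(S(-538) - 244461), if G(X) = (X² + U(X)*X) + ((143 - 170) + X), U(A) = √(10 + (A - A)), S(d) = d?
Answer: 303480/244999 + 258*√10/244999 ≈ 1.2420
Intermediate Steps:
U(A) = √10 (U(A) = √(10 + 0) = √10)
G(X) = -27 + X + X² + X*√10 (G(X) = (X² + √10*X) + ((143 - 170) + X) = (X² + X*√10) + (-27 + X) = -27 + X + X² + X*√10)
(G(-258) - 369759)/(S(-538) - 244461) = ((-27 - 258 + (-258)² - 258*√10) - 369759)/(-538 - 244461) = ((-27 - 258 + 66564 - 258*√10) - 369759)/(-244999) = ((66279 - 258*√10) - 369759)*(-1/244999) = (-303480 - 258*√10)*(-1/244999) = 303480/244999 + 258*√10/244999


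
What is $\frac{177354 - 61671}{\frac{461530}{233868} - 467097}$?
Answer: $- \frac{13527275922}{54619289833} \approx -0.24766$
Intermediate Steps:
$\frac{177354 - 61671}{\frac{461530}{233868} - 467097} = \frac{115683}{461530 \cdot \frac{1}{233868} - 467097} = \frac{115683}{\frac{230765}{116934} - 467097} = \frac{115683}{- \frac{54619289833}{116934}} = 115683 \left(- \frac{116934}{54619289833}\right) = - \frac{13527275922}{54619289833}$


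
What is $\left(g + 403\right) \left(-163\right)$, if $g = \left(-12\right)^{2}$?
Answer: $-89161$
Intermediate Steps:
$g = 144$
$\left(g + 403\right) \left(-163\right) = \left(144 + 403\right) \left(-163\right) = 547 \left(-163\right) = -89161$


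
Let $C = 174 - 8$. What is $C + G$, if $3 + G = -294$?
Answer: $-131$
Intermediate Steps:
$G = -297$ ($G = -3 - 294 = -297$)
$C = 166$ ($C = 174 - 8 = 166$)
$C + G = 166 - 297 = -131$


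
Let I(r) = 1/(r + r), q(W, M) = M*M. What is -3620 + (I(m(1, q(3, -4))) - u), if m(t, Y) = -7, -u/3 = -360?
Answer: -65801/14 ≈ -4700.1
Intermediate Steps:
u = 1080 (u = -3*(-360) = 1080)
q(W, M) = M**2
I(r) = 1/(2*r)
-3620 + (I(m(1, q(3, -4))) - u) = -3620 + ((1/2)/(-7) - 1*1080) = -3620 + ((1/2)*(-1/7) - 1080) = -3620 + (-1/14 - 1080) = -3620 - 15121/14 = -65801/14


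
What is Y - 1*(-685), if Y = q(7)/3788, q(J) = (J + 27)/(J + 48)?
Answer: 71356467/104170 ≈ 685.00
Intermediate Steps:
q(J) = (27 + J)/(48 + J)
Y = 17/104170 (Y = ((27 + 7)/(48 + 7))/3788 = (34/55)*(1/3788) = 17/104170 ≈ 0.00016319)
Y - 1*(-685) = 17/104170 - 1*(-685) = 17/104170 + 685 = 71356467/104170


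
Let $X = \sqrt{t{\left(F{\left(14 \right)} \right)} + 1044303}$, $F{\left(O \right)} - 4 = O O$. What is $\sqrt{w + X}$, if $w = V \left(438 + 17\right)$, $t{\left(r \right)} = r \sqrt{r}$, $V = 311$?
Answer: $\sqrt{141505 + \sqrt{1044303 + 2000 \sqrt{2}}} \approx 377.53$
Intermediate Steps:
$F{\left(O \right)} = 4 + O^{2}$ ($F{\left(O \right)} = 4 + O O = 4 + O^{2}$)
$t{\left(r \right)} = r^{\frac{3}{2}}$
$X = \sqrt{1044303 + 2000 \sqrt{2}}$ ($X = \sqrt{\left(4 + 14^{2}\right)^{\frac{3}{2}} + 1044303} = \sqrt{\left(4 + 196\right)^{\frac{3}{2}} + 1044303} = \sqrt{200^{\frac{3}{2}} + 1044303} = \sqrt{2000 \sqrt{2} + 1044303} = \sqrt{1044303 + 2000 \sqrt{2}} \approx 1023.3$)
$w = 141505$ ($w = 311 \left(438 + 17\right) = 311 \cdot 455 = 141505$)
$\sqrt{w + X} = \sqrt{141505 + \sqrt{1044303 + 2000 \sqrt{2}}}$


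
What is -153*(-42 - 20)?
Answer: 9486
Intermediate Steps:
-153*(-42 - 20) = -153*(-62) = 9486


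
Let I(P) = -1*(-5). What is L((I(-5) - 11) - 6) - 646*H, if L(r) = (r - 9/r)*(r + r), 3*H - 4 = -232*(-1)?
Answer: -151646/3 ≈ -50549.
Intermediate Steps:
I(P) = 5
H = 236/3 (H = 4/3 + (-232*(-1))/3 = 4/3 + (1/3)*232 = 4/3 + 232/3 = 236/3 ≈ 78.667)
L(r) = 2*r*(r - 9/r) (L(r) = (r - 9/r)*(2*r) = 2*r*(r - 9/r))
L((I(-5) - 11) - 6) - 646*H = (-18 + 2*((5 - 11) - 6)**2) - 646*236/3 = (-18 + 2*(-6 - 6)**2) - 152456/3 = (-18 + 2*(-12)**2) - 152456/3 = (-18 + 2*144) - 152456/3 = (-18 + 288) - 152456/3 = 270 - 152456/3 = -151646/3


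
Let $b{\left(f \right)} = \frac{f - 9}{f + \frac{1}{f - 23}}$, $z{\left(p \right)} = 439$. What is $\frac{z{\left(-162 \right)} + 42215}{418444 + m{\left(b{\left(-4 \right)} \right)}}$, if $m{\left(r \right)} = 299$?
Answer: $\frac{14218}{139581} \approx 0.10186$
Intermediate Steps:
$b{\left(f \right)} = \frac{-9 + f}{f + \frac{1}{-23 + f}}$
$\frac{z{\left(-162 \right)} + 42215}{418444 + m{\left(b{\left(-4 \right)} \right)}} = \frac{439 + 42215}{418444 + 299} = \frac{42654}{418743} = 42654 \cdot \frac{1}{418743} = \frac{14218}{139581}$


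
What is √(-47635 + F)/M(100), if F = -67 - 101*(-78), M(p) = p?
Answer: I*√2489/25 ≈ 1.9956*I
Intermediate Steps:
F = 7811 (F = -67 + 7878 = 7811)
√(-47635 + F)/M(100) = √(-47635 + 7811)/100 = √(-39824)*(1/100) = (4*I*√2489)*(1/100) = I*√2489/25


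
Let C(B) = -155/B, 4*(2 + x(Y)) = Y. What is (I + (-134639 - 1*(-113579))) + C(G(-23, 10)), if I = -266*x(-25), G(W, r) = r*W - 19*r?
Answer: -1584671/84 ≈ -18865.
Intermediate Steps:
x(Y) = -2 + Y/4
G(W, r) = -19*r + W*r (G(W, r) = W*r - 19*r = -19*r + W*r)
I = 4389/2 (I = -266*(-2 + (¼)*(-25)) = -266*(-2 - 25/4) = -266*(-33/4) = 4389/2 ≈ 2194.5)
(I + (-134639 - 1*(-113579))) + C(G(-23, 10)) = (4389/2 + (-134639 - 1*(-113579))) - 155*1/(10*(-19 - 23)) = (4389/2 + (-134639 + 113579)) - 155/(10*(-42)) = (4389/2 - 21060) - 155/(-420) = -37731/2 - 155*(-1/420) = -37731/2 + 31/84 = -1584671/84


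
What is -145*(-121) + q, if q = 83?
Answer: 17628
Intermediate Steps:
-145*(-121) + q = -145*(-121) + 83 = 17545 + 83 = 17628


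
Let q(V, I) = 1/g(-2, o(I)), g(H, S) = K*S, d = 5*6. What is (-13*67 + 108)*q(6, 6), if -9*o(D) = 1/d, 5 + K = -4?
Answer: -22890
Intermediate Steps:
K = -9 (K = -5 - 4 = -9)
d = 30
o(D) = -1/270 (o(D) = -⅑/30 = -⅑*1/30 = -1/270)
g(H, S) = -9*S
q(V, I) = 30 (q(V, I) = 1/(-9*(-1/270)) = 1/(1/30) = 30)
(-13*67 + 108)*q(6, 6) = (-13*67 + 108)*30 = (-871 + 108)*30 = -763*30 = -22890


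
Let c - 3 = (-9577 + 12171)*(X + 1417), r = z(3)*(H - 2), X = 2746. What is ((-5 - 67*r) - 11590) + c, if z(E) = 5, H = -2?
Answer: 10788570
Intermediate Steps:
r = -20 (r = 5*(-2 - 2) = 5*(-4) = -20)
c = 10798825 (c = 3 + (-9577 + 12171)*(2746 + 1417) = 3 + 2594*4163 = 3 + 10798822 = 10798825)
((-5 - 67*r) - 11590) + c = ((-5 - 67*(-20)) - 11590) + 10798825 = ((-5 + 1340) - 11590) + 10798825 = (1335 - 11590) + 10798825 = -10255 + 10798825 = 10788570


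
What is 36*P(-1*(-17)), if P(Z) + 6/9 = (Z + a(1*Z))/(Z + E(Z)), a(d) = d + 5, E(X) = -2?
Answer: 348/5 ≈ 69.600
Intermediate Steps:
a(d) = 5 + d
P(Z) = -⅔ + (5 + 2*Z)/(-2 + Z) (P(Z) = -⅔ + (Z + (5 + 1*Z))/(Z - 2) = -⅔ + (Z + (5 + Z))/(-2 + Z) = -⅔ + (5 + 2*Z)/(-2 + Z))
36*P(-1*(-17)) = 36*((19 + 4*(-1*(-17)))/(3*(-2 - 1*(-17)))) = 36*((19 + 4*17)/(3*(-2 + 17))) = 36*((⅓)*(19 + 68)/15) = 36*((⅓)*(1/15)*87) = 36*(29/15) = 348/5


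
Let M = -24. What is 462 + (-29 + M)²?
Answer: 3271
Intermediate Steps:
462 + (-29 + M)² = 462 + (-29 - 24)² = 462 + (-53)² = 462 + 2809 = 3271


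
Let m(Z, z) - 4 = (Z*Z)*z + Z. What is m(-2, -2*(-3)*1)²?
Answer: 676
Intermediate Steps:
m(Z, z) = 4 + Z + z*Z² (m(Z, z) = 4 + ((Z*Z)*z + Z) = 4 + (Z²*z + Z) = 4 + (z*Z² + Z) = 4 + (Z + z*Z²) = 4 + Z + z*Z²)
m(-2, -2*(-3)*1)² = (4 - 2 + (-2*(-3)*1)*(-2)²)² = (4 - 2 + (6*1)*4)² = (4 - 2 + 6*4)² = (4 - 2 + 24)² = 26² = 676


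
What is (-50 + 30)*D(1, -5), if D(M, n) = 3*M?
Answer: -60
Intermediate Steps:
(-50 + 30)*D(1, -5) = (-50 + 30)*(3*1) = -20*3 = -60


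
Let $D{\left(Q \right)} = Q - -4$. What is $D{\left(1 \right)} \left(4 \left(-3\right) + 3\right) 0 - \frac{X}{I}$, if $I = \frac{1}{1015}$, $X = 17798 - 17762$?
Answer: $-36540$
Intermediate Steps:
$D{\left(Q \right)} = 4 + Q$ ($D{\left(Q \right)} = Q + 4 = 4 + Q$)
$X = 36$
$I = \frac{1}{1015} \approx 0.00098522$
$D{\left(1 \right)} \left(4 \left(-3\right) + 3\right) 0 - \frac{X}{I} = \left(4 + 1\right) \left(4 \left(-3\right) + 3\right) 0 - 36 \frac{1}{\frac{1}{1015}} = 5 \left(-12 + 3\right) 0 - 36 \cdot 1015 = 5 \left(-9\right) 0 - 36540 = \left(-45\right) 0 - 36540 = 0 - 36540 = -36540$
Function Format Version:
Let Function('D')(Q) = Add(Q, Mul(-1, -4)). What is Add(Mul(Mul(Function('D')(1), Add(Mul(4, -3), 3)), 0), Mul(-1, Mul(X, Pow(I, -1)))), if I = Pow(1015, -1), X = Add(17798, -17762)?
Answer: -36540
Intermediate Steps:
Function('D')(Q) = Add(4, Q) (Function('D')(Q) = Add(Q, 4) = Add(4, Q))
X = 36
I = Rational(1, 1015) ≈ 0.00098522
Add(Mul(Mul(Function('D')(1), Add(Mul(4, -3), 3)), 0), Mul(-1, Mul(X, Pow(I, -1)))) = Add(Mul(Mul(Add(4, 1), Add(Mul(4, -3), 3)), 0), Mul(-1, Mul(36, Pow(Rational(1, 1015), -1)))) = Add(Mul(Mul(5, Add(-12, 3)), 0), Mul(-1, Mul(36, 1015))) = Add(Mul(Mul(5, -9), 0), Mul(-1, 36540)) = Add(Mul(-45, 0), -36540) = Add(0, -36540) = -36540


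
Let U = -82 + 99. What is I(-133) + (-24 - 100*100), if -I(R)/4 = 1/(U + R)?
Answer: -290695/29 ≈ -10024.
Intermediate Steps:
U = 17
I(R) = -4/(17 + R)
I(-133) + (-24 - 100*100) = -4/(17 - 133) + (-24 - 100*100) = -4/(-116) + (-24 - 10000) = -4*(-1/116) - 10024 = 1/29 - 10024 = -290695/29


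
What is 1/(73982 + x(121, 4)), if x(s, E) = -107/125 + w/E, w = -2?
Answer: 250/18495161 ≈ 1.3517e-5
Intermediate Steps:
x(s, E) = -107/125 - 2/E
1/(73982 + x(121, 4)) = 1/(73982 + (-107/125 - 2/4)) = 1/(73982 + (-107/125 - 2*1/4)) = 1/(73982 + (-107/125 - 1/2)) = 1/(73982 - 339/250) = 1/(18495161/250) = 250/18495161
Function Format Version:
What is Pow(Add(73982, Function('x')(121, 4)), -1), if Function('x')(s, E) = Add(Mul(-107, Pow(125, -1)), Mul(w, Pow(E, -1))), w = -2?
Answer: Rational(250, 18495161) ≈ 1.3517e-5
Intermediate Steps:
Function('x')(s, E) = Add(Rational(-107, 125), Mul(-2, Pow(E, -1))) (Function('x')(s, E) = Add(Mul(-107, Pow(125, -1)), Mul(-2, Pow(E, -1))) = Add(Mul(-107, Rational(1, 125)), Mul(-2, Pow(E, -1))) = Add(Rational(-107, 125), Mul(-2, Pow(E, -1))))
Pow(Add(73982, Function('x')(121, 4)), -1) = Pow(Add(73982, Add(Rational(-107, 125), Mul(-2, Pow(4, -1)))), -1) = Pow(Add(73982, Add(Rational(-107, 125), Mul(-2, Rational(1, 4)))), -1) = Pow(Add(73982, Add(Rational(-107, 125), Rational(-1, 2))), -1) = Pow(Add(73982, Rational(-339, 250)), -1) = Pow(Rational(18495161, 250), -1) = Rational(250, 18495161)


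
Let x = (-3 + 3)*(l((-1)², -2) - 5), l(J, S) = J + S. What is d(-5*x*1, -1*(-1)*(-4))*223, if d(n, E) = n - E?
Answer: 892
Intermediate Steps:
x = 0 (x = (-3 + 3)*(((-1)² - 2) - 5) = 0*((1 - 2) - 5) = 0*(-1 - 5) = 0*(-6) = 0)
d(-5*x*1, -1*(-1)*(-4))*223 = (-5*0*1 - (-1*(-1))*(-4))*223 = (0*1 - (-4))*223 = (0 - 1*(-4))*223 = (0 + 4)*223 = 4*223 = 892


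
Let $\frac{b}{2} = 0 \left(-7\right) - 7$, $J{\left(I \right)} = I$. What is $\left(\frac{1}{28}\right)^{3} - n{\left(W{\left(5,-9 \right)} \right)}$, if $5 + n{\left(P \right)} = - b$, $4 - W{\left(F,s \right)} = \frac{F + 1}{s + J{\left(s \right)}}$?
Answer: $- \frac{197567}{21952} \approx -9.0$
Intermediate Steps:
$b = -14$ ($b = 2 \left(0 \left(-7\right) - 7\right) = 2 \left(0 - 7\right) = 2 \left(-7\right) = -14$)
$W{\left(F,s \right)} = 4 - \frac{1 + F}{2 s}$ ($W{\left(F,s \right)} = 4 - \frac{F + 1}{s + s} = 4 - \frac{1 + F}{2 s}$)
$n{\left(P \right)} = 9$ ($n{\left(P \right)} = -5 - -14 = -5 + 14 = 9$)
$\left(\frac{1}{28}\right)^{3} - n{\left(W{\left(5,-9 \right)} \right)} = \left(\frac{1}{28}\right)^{3} - 9 = \frac{1}{21952} - 9 = - \frac{197567}{21952}$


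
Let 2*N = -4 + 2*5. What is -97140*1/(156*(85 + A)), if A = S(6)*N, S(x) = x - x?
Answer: -1619/221 ≈ -7.3258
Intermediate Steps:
N = 3 (N = (-4 + 2*5)/2 = (-4 + 10)/2 = (½)*6 = 3)
S(x) = 0
A = 0 (A = 0*3 = 0)
-97140*1/(156*(85 + A)) = -97140*1/(156*(85 + 0)) = -97140/(85*156) = -97140/13260 = -97140*1/13260 = -1619/221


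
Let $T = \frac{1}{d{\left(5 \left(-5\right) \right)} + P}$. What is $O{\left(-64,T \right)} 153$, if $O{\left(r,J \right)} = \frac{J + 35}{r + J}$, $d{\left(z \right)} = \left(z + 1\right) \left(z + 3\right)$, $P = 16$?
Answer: $- \frac{88281}{1055} \approx -83.679$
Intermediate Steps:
$d{\left(z \right)} = \left(1 + z\right) \left(3 + z\right)$
$T = \frac{1}{544}$ ($T = \frac{1}{\left(3 + \left(5 \left(-5\right)\right)^{2} + 4 \cdot 5 \left(-5\right)\right) + 16} = \frac{1}{\left(3 + \left(-25\right)^{2} + 4 \left(-25\right)\right) + 16} = \frac{1}{\left(3 + 625 - 100\right) + 16} = \frac{1}{528 + 16} = \frac{1}{544} \approx 0.0018382$)
$O{\left(r,J \right)} = \frac{35 + J}{J + r}$
$O{\left(-64,T \right)} 153 = \frac{35 + \frac{1}{544}}{\frac{1}{544} - 64} \cdot 153 = \frac{1}{- \frac{34815}{544}} \cdot \frac{19041}{544} \cdot 153 = \left(- \frac{544}{34815}\right) \frac{19041}{544} \cdot 153 = \left(- \frac{577}{1055}\right) 153 = - \frac{88281}{1055}$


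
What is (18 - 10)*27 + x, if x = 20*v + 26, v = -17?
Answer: -98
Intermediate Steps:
x = -314 (x = 20*(-17) + 26 = -340 + 26 = -314)
(18 - 10)*27 + x = (18 - 10)*27 - 314 = 8*27 - 314 = 216 - 314 = -98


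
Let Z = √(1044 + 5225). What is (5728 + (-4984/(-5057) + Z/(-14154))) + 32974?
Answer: 195720998/5057 - √6269/14154 ≈ 38703.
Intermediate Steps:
Z = √6269 ≈ 79.177
(5728 + (-4984/(-5057) + Z/(-14154))) + 32974 = (5728 + (-4984/(-5057) + √6269/(-14154))) + 32974 = (5728 + (-4984*(-1/5057) + √6269*(-1/14154))) + 32974 = (5728 + (4984/5057 - √6269/14154)) + 32974 = (28971480/5057 - √6269/14154) + 32974 = 195720998/5057 - √6269/14154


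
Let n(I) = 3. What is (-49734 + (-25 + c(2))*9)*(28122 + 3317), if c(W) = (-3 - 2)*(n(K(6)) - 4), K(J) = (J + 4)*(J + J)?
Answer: -1569246246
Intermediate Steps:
K(J) = 2*J*(4 + J) (K(J) = (4 + J)*(2*J) = 2*J*(4 + J))
c(W) = 5 (c(W) = (-3 - 2)*(3 - 4) = -5*(-1) = 5)
(-49734 + (-25 + c(2))*9)*(28122 + 3317) = (-49734 + (-25 + 5)*9)*(28122 + 3317) = (-49734 - 20*9)*31439 = (-49734 - 180)*31439 = -49914*31439 = -1569246246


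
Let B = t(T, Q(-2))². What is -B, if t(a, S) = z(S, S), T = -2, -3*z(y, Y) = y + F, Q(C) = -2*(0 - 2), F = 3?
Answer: -49/9 ≈ -5.4444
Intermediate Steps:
Q(C) = 4 (Q(C) = -2*(-2) = 4)
z(y, Y) = -1 - y/3 (z(y, Y) = -(y + 3)/3 = -(3 + y)/3 = -1 - y/3)
t(a, S) = -1 - S/3
B = 49/9 (B = (-1 - ⅓*4)² = (-1 - 4/3)² = (-7/3)² = 49/9 ≈ 5.4444)
-B = -1*49/9 = -49/9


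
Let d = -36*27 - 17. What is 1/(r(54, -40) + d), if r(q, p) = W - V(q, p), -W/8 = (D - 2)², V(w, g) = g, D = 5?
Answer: -1/1021 ≈ -0.00097943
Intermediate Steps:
d = -989 (d = -972 - 17 = -989)
W = -72 (W = -8*(5 - 2)² = -8*3² = -8*9 = -72)
r(q, p) = -72 - p
1/(r(54, -40) + d) = 1/((-72 - 1*(-40)) - 989) = 1/((-72 + 40) - 989) = 1/(-32 - 989) = 1/(-1021) = -1/1021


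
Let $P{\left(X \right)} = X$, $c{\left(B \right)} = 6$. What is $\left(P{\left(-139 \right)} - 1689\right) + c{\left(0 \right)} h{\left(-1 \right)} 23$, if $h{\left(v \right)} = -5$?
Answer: $-2518$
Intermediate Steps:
$\left(P{\left(-139 \right)} - 1689\right) + c{\left(0 \right)} h{\left(-1 \right)} 23 = \left(-139 - 1689\right) + 6 \left(-5\right) 23 = -1828 - 690 = -2518$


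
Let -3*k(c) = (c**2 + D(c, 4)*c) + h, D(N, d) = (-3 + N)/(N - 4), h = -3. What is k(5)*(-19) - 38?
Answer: 494/3 ≈ 164.67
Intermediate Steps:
D(N, d) = (-3 + N)/(-4 + N)
k(c) = 1 - c**2/3 - c*(-3 + c)/(3*(-4 + c)) (k(c) = -((c**2 + ((-3 + c)/(-4 + c))*c) - 3)/3 = -((c**2 + c*(-3 + c)/(-4 + c)) - 3)/3 = -(-3 + c**2 + c*(-3 + c)/(-4 + c))/3 = 1 - c**2/3 - c*(-3 + c)/(3*(-4 + c)))
k(5)*(-19) - 38 = (((-4 + 5)*(3 - 1*5**2) - 1*5*(-3 + 5))/(3*(-4 + 5)))*(-19) - 38 = ((1/3)*(1*(3 - 1*25) - 1*5*2)/1)*(-19) - 38 = ((1/3)*1*(1*(3 - 25) - 10))*(-19) - 38 = ((1/3)*1*(1*(-22) - 10))*(-19) - 38 = ((1/3)*1*(-22 - 10))*(-19) - 38 = ((1/3)*1*(-32))*(-19) - 38 = -32/3*(-19) - 38 = 608/3 - 38 = 494/3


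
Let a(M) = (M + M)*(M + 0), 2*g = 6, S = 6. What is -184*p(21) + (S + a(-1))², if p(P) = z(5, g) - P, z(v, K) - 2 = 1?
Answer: 3376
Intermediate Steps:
g = 3 (g = (½)*6 = 3)
z(v, K) = 3 (z(v, K) = 2 + 1 = 3)
a(M) = 2*M² (a(M) = (2*M)*M = 2*M²)
p(P) = 3 - P
-184*p(21) + (S + a(-1))² = -184*(3 - 1*21) + (6 + 2*(-1)²)² = -184*(3 - 21) + (6 + 2*1)² = -184*(-18) + (6 + 2)² = 3312 + 8² = 3312 + 64 = 3376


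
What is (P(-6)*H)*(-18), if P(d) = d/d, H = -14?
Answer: 252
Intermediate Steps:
P(d) = 1
(P(-6)*H)*(-18) = (1*(-14))*(-18) = -14*(-18) = 252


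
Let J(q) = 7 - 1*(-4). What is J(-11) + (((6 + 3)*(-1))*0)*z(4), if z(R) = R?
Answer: 11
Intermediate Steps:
J(q) = 11 (J(q) = 7 + 4 = 11)
J(-11) + (((6 + 3)*(-1))*0)*z(4) = 11 + (((6 + 3)*(-1))*0)*4 = 11 + ((9*(-1))*0)*4 = 11 - 9*0*4 = 11 + 0*4 = 11 + 0 = 11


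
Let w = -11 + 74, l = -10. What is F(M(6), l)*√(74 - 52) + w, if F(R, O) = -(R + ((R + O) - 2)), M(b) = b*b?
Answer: 63 - 60*√22 ≈ -218.43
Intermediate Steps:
M(b) = b²
w = 63
F(R, O) = 2 - O - 2*R (F(R, O) = -(R + ((O + R) - 2)) = -(R + (-2 + O + R)) = -(-2 + O + 2*R) = 2 - O - 2*R)
F(M(6), l)*√(74 - 52) + w = (2 - 1*(-10) - 2*6²)*√(74 - 52) + 63 = (2 + 10 - 2*36)*√22 + 63 = (2 + 10 - 72)*√22 + 63 = -60*√22 + 63 = 63 - 60*√22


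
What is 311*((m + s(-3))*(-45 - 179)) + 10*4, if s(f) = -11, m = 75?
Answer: -4458456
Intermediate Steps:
311*((m + s(-3))*(-45 - 179)) + 10*4 = 311*((75 - 11)*(-45 - 179)) + 10*4 = 311*(64*(-224)) + 40 = 311*(-14336) + 40 = -4458496 + 40 = -4458456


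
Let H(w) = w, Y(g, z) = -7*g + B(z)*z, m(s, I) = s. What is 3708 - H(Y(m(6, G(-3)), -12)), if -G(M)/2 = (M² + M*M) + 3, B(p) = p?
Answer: 3606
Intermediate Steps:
G(M) = -6 - 4*M² (G(M) = -2*((M² + M*M) + 3) = -2*((M² + M²) + 3) = -2*(2*M² + 3) = -2*(3 + 2*M²) = -6 - 4*M²)
Y(g, z) = z² - 7*g (Y(g, z) = -7*g + z*z = -7*g + z² = z² - 7*g)
3708 - H(Y(m(6, G(-3)), -12)) = 3708 - ((-12)² - 7*6) = 3708 - (144 - 42) = 3708 - 1*102 = 3708 - 102 = 3606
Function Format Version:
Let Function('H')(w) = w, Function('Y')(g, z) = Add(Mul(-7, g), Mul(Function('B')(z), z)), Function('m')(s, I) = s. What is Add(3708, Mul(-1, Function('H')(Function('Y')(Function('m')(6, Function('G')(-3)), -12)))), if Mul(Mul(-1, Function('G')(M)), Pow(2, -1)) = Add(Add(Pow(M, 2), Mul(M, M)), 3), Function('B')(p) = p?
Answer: 3606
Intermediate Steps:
Function('G')(M) = Add(-6, Mul(-4, Pow(M, 2))) (Function('G')(M) = Mul(-2, Add(Add(Pow(M, 2), Mul(M, M)), 3)) = Mul(-2, Add(Add(Pow(M, 2), Pow(M, 2)), 3)) = Mul(-2, Add(Mul(2, Pow(M, 2)), 3)) = Mul(-2, Add(3, Mul(2, Pow(M, 2)))) = Add(-6, Mul(-4, Pow(M, 2))))
Function('Y')(g, z) = Add(Pow(z, 2), Mul(-7, g)) (Function('Y')(g, z) = Add(Mul(-7, g), Mul(z, z)) = Add(Mul(-7, g), Pow(z, 2)) = Add(Pow(z, 2), Mul(-7, g)))
Add(3708, Mul(-1, Function('H')(Function('Y')(Function('m')(6, Function('G')(-3)), -12)))) = Add(3708, Mul(-1, Add(Pow(-12, 2), Mul(-7, 6)))) = Add(3708, Mul(-1, Add(144, -42))) = Add(3708, Mul(-1, 102)) = Add(3708, -102) = 3606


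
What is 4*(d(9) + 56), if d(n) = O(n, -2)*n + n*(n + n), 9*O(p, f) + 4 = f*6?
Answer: 808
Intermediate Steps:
O(p, f) = -4/9 + 2*f/3 (O(p, f) = -4/9 + (f*6)/9 = -4/9 + (6*f)/9 = -4/9 + 2*f/3)
d(n) = 2*n² - 16*n/9 (d(n) = (-4/9 + (⅔)*(-2))*n + n*(n + n) = (-4/9 - 4/3)*n + n*(2*n) = -16*n/9 + 2*n² = 2*n² - 16*n/9)
4*(d(9) + 56) = 4*((2/9)*9*(-8 + 9*9) + 56) = 4*((2/9)*9*(-8 + 81) + 56) = 4*((2/9)*9*73 + 56) = 4*(146 + 56) = 4*202 = 808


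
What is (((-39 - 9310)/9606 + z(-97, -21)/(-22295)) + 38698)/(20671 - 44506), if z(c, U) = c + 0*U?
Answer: -8287579463287/5104641127950 ≈ -1.6235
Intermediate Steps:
z(c, U) = c (z(c, U) = c + 0 = c)
(((-39 - 9310)/9606 + z(-97, -21)/(-22295)) + 38698)/(20671 - 44506) = (((-39 - 9310)/9606 - 97/(-22295)) + 38698)/(20671 - 44506) = ((-9349*1/9606 - 97*(-1/22295)) + 38698)/(-23835) = ((-9349/9606 + 97/22295) + 38698)*(-1/23835) = (-207504173/214165770 + 38698)*(-1/23835) = (8287579463287/214165770)*(-1/23835) = -8287579463287/5104641127950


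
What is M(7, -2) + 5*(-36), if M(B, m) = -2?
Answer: -182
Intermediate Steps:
M(7, -2) + 5*(-36) = -2 + 5*(-36) = -2 - 180 = -182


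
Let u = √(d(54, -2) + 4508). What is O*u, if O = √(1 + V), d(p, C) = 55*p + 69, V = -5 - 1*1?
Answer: I*√37735 ≈ 194.25*I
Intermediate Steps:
V = -6 (V = -5 - 1 = -6)
d(p, C) = 69 + 55*p
u = √7547 (u = √((69 + 55*54) + 4508) = √((69 + 2970) + 4508) = √(3039 + 4508) = √7547 ≈ 86.873)
O = I*√5 (O = √(1 - 6) = √(-5) = I*√5 ≈ 2.2361*I)
O*u = (I*√5)*√7547 = I*√37735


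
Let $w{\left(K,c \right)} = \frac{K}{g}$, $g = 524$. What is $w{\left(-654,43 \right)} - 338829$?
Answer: $- \frac{88773525}{262} \approx -3.3883 \cdot 10^{5}$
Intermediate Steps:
$w{\left(K,c \right)} = \frac{K}{524}$
$w{\left(-654,43 \right)} - 338829 = \frac{1}{524} \left(-654\right) - 338829 = - \frac{327}{262} - 338829 = - \frac{88773525}{262}$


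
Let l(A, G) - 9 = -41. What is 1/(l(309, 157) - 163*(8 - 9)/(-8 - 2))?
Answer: -10/483 ≈ -0.020704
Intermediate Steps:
l(A, G) = -32 (l(A, G) = 9 - 41 = -32)
1/(l(309, 157) - 163*(8 - 9)/(-8 - 2)) = 1/(-32 - 163*(8 - 9)/(-8 - 2)) = 1/(-32 - (-163)/(-10)) = 1/(-32 - (-163)*(-1)/10) = 1/(-32 - 163*⅒) = 1/(-32 - 163/10) = 1/(-483/10) = -10/483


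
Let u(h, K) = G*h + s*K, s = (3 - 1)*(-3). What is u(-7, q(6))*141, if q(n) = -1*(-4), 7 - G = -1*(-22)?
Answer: 11421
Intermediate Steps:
G = -15 (G = 7 - (-1)*(-22) = 7 - 1*22 = 7 - 22 = -15)
s = -6 (s = 2*(-3) = -6)
q(n) = 4
u(h, K) = -15*h - 6*K
u(-7, q(6))*141 = (-15*(-7) - 6*4)*141 = (105 - 24)*141 = 81*141 = 11421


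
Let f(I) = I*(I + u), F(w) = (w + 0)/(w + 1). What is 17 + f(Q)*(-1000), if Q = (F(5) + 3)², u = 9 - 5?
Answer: -44499371/162 ≈ -2.7469e+5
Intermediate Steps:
u = 4
F(w) = w/(1 + w)
Q = 529/36 (Q = (5/(1 + 5) + 3)² = (5/6 + 3)² = (5*(⅙) + 3)² = (⅚ + 3)² = (23/6)² = 529/36 ≈ 14.694)
f(I) = I*(4 + I) (f(I) = I*(I + 4) = I*(4 + I))
17 + f(Q)*(-1000) = 17 + (529*(4 + 529/36)/36)*(-1000) = 17 + ((529/36)*(673/36))*(-1000) = 17 + (356017/1296)*(-1000) = 17 - 44502125/162 = -44499371/162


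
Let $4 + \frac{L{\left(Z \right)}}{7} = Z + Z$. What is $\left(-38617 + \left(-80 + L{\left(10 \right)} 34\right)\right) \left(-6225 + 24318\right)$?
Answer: $-631246677$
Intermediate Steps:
$L{\left(Z \right)} = -28 + 14 Z$ ($L{\left(Z \right)} = -28 + 7 \left(Z + Z\right) = -28 + 7 \cdot 2 Z = -28 + 14 Z$)
$\left(-38617 + \left(-80 + L{\left(10 \right)} 34\right)\right) \left(-6225 + 24318\right) = \left(-38617 - \left(80 - \left(-28 + 14 \cdot 10\right) 34\right)\right) \left(-6225 + 24318\right) = \left(-38617 - \left(80 - \left(-28 + 140\right) 34\right)\right) 18093 = \left(-38617 + \left(-80 + 112 \cdot 34\right)\right) 18093 = \left(-38617 + \left(-80 + 3808\right)\right) 18093 = \left(-38617 + 3728\right) 18093 = \left(-34889\right) 18093 = -631246677$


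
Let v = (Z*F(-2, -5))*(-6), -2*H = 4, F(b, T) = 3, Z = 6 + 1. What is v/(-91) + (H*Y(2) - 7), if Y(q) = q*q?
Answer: -177/13 ≈ -13.615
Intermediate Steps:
Z = 7
Y(q) = q²
H = -2 (H = -½*4 = -2)
v = -126 (v = (7*3)*(-6) = 21*(-6) = -126)
v/(-91) + (H*Y(2) - 7) = -126/(-91) + (-2*2² - 7) = -126*(-1/91) + (-2*4 - 7) = 18/13 + (-8 - 7) = 18/13 - 15 = -177/13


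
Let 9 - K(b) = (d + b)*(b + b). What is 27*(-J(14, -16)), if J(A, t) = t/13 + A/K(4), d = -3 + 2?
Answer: 3798/65 ≈ 58.431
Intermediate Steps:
d = -1
K(b) = 9 - 2*b*(-1 + b) (K(b) = 9 - (-1 + b)*(b + b) = 9 - (-1 + b)*2*b = 9 - 2*b*(-1 + b))
J(A, t) = -A/15 + t/13 (J(A, t) = t/13 + A/(9 - 2*4**2 + 2*4) = t*(1/13) + A/(9 - 2*16 + 8) = t/13 + A/(9 - 32 + 8) = t/13 + A/(-15) = t/13 + A*(-1/15) = t/13 - A/15 = -A/15 + t/13)
27*(-J(14, -16)) = 27*(-(-1/15*14 + (1/13)*(-16))) = 27*(-(-14/15 - 16/13)) = 27*(-1*(-422/195)) = 27*(422/195) = 3798/65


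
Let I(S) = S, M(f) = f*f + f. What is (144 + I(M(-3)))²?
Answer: 22500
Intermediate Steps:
M(f) = f + f² (M(f) = f² + f = f + f²)
(144 + I(M(-3)))² = (144 - 3*(1 - 3))² = (144 - 3*(-2))² = (144 + 6)² = 150² = 22500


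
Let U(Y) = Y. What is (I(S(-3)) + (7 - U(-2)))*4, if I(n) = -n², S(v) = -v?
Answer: 0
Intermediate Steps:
(I(S(-3)) + (7 - U(-2)))*4 = (-(-1*(-3))² + (7 - 1*(-2)))*4 = (-1*3² + (7 + 2))*4 = (-1*9 + 9)*4 = (-9 + 9)*4 = 0*4 = 0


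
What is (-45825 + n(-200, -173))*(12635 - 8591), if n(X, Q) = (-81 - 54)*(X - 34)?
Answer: -57566340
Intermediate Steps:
n(X, Q) = 4590 - 135*X (n(X, Q) = -135*(-34 + X) = 4590 - 135*X)
(-45825 + n(-200, -173))*(12635 - 8591) = (-45825 + (4590 - 135*(-200)))*(12635 - 8591) = (-45825 + (4590 + 27000))*4044 = (-45825 + 31590)*4044 = -14235*4044 = -57566340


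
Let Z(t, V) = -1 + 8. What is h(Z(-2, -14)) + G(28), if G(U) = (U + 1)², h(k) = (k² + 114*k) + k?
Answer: 1695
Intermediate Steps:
Z(t, V) = 7
h(k) = k² + 115*k
G(U) = (1 + U)²
h(Z(-2, -14)) + G(28) = 7*(115 + 7) + (1 + 28)² = 7*122 + 29² = 854 + 841 = 1695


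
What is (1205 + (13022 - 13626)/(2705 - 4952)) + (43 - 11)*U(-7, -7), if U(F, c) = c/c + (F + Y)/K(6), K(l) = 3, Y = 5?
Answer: 2732207/2247 ≈ 1215.9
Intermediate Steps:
U(F, c) = 8/3 + F/3 (U(F, c) = c/c + (F + 5)/3 = 1 + (5 + F)*(⅓) = 1 + (5/3 + F/3) = 8/3 + F/3)
(1205 + (13022 - 13626)/(2705 - 4952)) + (43 - 11)*U(-7, -7) = (1205 + (13022 - 13626)/(2705 - 4952)) + (43 - 11)*(8/3 + (⅓)*(-7)) = (1205 - 604/(-2247)) + 32*(8/3 - 7/3) = (1205 - 604*(-1/2247)) + 32*(⅓) = (1205 + 604/2247) + 32/3 = 2708239/2247 + 32/3 = 2732207/2247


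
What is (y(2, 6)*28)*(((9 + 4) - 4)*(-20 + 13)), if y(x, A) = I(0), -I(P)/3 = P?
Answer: 0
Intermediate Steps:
I(P) = -3*P
y(x, A) = 0 (y(x, A) = -3*0 = 0)
(y(2, 6)*28)*(((9 + 4) - 4)*(-20 + 13)) = (0*28)*(((9 + 4) - 4)*(-20 + 13)) = 0*((13 - 4)*(-7)) = 0*(9*(-7)) = 0*(-63) = 0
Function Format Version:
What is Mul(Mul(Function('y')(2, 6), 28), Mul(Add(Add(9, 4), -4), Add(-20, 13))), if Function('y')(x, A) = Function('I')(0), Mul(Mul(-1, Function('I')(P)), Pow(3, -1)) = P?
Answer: 0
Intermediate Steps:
Function('I')(P) = Mul(-3, P)
Function('y')(x, A) = 0 (Function('y')(x, A) = Mul(-3, 0) = 0)
Mul(Mul(Function('y')(2, 6), 28), Mul(Add(Add(9, 4), -4), Add(-20, 13))) = Mul(Mul(0, 28), Mul(Add(Add(9, 4), -4), Add(-20, 13))) = Mul(0, Mul(Add(13, -4), -7)) = Mul(0, Mul(9, -7)) = Mul(0, -63) = 0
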